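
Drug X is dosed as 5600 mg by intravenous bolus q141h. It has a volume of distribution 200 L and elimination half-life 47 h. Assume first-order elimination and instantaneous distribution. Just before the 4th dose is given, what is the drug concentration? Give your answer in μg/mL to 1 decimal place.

f = (1/2)^(τ/t½) = (1/2)^(141/47) ≈ 0.1250.
C₀ = D/Vd = 5600/200 ≈ 28.000 μg/mL.
Before the 4th dose, 3 doses have been given. Superposition: Cmin = C₀·(f + f² + … + f^3).
≈ 28.000 × (0.1250 + 0.0156 + 0.0020) ≈ 28.000 × 0.1426 ≈ 3.993 μg/mL.

4.0 μg/mL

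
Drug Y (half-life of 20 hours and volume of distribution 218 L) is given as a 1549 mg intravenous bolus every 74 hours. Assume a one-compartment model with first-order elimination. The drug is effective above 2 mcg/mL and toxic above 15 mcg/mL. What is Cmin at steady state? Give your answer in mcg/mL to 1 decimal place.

0.6 mcg/mL

τ/t½ = 74/20 ≈ 3.7, so fraction remaining f = (1/2)^(74/20) ≈ 0.0769.
Each bolus raises the concentration by D/Vd = 1549/218 ≈ 7.106 mcg/mL.
Steady-state trough Cmin,ss = C₀·f/(1−f) ≈ 7.106 × 0.0769/0.9231 ≈ 0.592 mcg/mL.
Trough 0.6 mcg/mL vs MEC 2 mcg/mL: subtherapeutic.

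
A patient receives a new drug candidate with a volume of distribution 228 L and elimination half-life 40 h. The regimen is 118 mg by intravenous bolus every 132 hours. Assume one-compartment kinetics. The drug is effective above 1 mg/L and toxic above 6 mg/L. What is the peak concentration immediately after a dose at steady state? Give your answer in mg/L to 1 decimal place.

Over one 132-h interval, 132/40 ≈ 3.3 half-lives elapse, leaving f ≈ 0.1015 of each dose.
At steady state, accumulation factor R = 1/(1 − e^(−kτ)) ≈ 1.1130.
Single-dose peak C₀ = D/Vd = 118/228 ≈ 0.518 mg/L.
Steady-state peak Cmax,ss = C₀·R ≈ 0.518 × 1.1130 ≈ 0.577 mg/L.
Peak 0.6 mg/L vs MTC 6 mg/L: below toxic threshold.

0.6 mg/L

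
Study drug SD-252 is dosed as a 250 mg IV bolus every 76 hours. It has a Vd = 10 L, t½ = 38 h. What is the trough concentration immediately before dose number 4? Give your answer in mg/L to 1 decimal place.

f = (1/2)^(τ/t½) = (1/2)^(76/38) ≈ 0.2500.
C₀ = D/Vd = 250/10 ≈ 25.000 mg/L.
Before the 4th dose, 3 doses have been given. Superposition: Cmin = C₀·(f + f² + … + f^3).
≈ 25.000 × (0.2500 + 0.0625 + 0.0156) ≈ 25.000 × 0.3281 ≈ 8.203 mg/L.

8.2 mg/L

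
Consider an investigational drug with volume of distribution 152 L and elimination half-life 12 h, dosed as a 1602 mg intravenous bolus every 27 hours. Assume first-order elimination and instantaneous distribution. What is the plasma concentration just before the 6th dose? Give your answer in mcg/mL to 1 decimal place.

2.8 mcg/mL

f = (1/2)^(τ/t½) = (1/2)^(27/12) ≈ 0.2102.
C₀ = D/Vd = 1602/152 ≈ 10.539 mcg/mL.
Before the 6th dose, 5 doses have been given. Superposition: Cmin = C₀·(f + f² + … + f^5).
≈ 10.539 × (0.2102 + 0.0442 + 0.0093 + 0.0020 + 0.0004) ≈ 10.539 × 0.2661 ≈ 2.804 mcg/mL.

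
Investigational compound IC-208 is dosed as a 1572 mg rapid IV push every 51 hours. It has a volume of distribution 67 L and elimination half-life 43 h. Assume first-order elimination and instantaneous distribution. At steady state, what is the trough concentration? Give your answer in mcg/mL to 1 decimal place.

18.4 mcg/mL

Over one 51-h interval, 51/43 ≈ 1.186 half-lives elapse, leaving f ≈ 0.4395 of each dose.
Each bolus raises the concentration by D/Vd = 1572/67 ≈ 23.463 mcg/mL.
Steady-state trough Cmin,ss = C₀·f/(1−f) ≈ 23.463 × 0.4395/0.5605 ≈ 18.398 mcg/mL.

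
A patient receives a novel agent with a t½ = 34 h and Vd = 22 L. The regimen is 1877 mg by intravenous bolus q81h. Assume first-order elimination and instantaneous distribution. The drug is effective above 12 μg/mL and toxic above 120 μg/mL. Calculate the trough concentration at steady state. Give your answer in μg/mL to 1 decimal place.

20.2 μg/mL

k = ln2/t½ = ln2/34 ≈ 0.020387 h⁻¹; fraction remaining f = e^(−kτ) = e^(−0.020387×81) ≈ 0.1918.
Accumulation ratio R = 1/(1 − f) ≈ 1/0.8082 ≈ 1.2373.
Each bolus raises the concentration by D/Vd = 1877/22 ≈ 85.318 μg/mL.
Steady-state peak Cmax,ss = C₀·R ≈ 85.318 × 1.2373 ≈ 105.564 μg/mL.
One interval later, Cmin,ss = Cmax,ss·e^(−kτ) ≈ 105.564 × 0.1918 ≈ 20.247 μg/mL.
Trough 20.2 μg/mL vs MEC 12 μg/mL: adequate.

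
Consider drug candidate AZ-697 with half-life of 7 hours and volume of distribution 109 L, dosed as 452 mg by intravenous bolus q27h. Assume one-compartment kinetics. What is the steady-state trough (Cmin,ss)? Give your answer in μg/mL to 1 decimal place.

0.3 μg/mL

τ/t½ = 27/7 ≈ 3.8571, so fraction remaining f = (1/2)^(27/7) ≈ 0.0690.
At steady state, accumulation factor R = 1/(1 − e^(−kτ)) ≈ 1.0741.
Each bolus raises the concentration by D/Vd = 452/109 ≈ 4.147 μg/mL.
Steady-state peak Cmax,ss = C₀·R ≈ 4.147 × 1.0741 ≈ 4.454 μg/mL.
One interval later, Cmin,ss = Cmax,ss·e^(−kτ) ≈ 4.454 × 0.0690 ≈ 0.307 μg/mL.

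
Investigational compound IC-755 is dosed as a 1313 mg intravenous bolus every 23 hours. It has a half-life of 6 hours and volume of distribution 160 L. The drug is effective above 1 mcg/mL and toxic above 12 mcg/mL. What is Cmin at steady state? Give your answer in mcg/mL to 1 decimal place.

Over one 23-h interval, 23/6 ≈ 3.8333 half-lives elapse, leaving f ≈ 0.0702 of each dose.
Each bolus raises the concentration by D/Vd = 1313/160 ≈ 8.206 mcg/mL.
Steady-state trough Cmin,ss = C₀·f/(1−f) ≈ 8.206 × 0.0702/0.9298 ≈ 0.620 mcg/mL.
Trough 0.6 mcg/mL vs MEC 1 mcg/mL: subtherapeutic.

0.6 mcg/mL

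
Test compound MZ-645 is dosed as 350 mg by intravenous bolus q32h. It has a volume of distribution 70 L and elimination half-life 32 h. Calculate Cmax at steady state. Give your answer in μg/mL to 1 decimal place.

10.0 μg/mL

τ = 32 h = 1 half-life, so f = (1/2)^1 = 0.5.
At steady state, R = 1/(1 − 0.5) = 2/1.
Single-dose peak C₀ = D/Vd = 350/70 = 5 μg/mL.
Steady-state peak Cmax,ss = C₀·R = 5 × 2/1 ≈ 10.000 μg/mL.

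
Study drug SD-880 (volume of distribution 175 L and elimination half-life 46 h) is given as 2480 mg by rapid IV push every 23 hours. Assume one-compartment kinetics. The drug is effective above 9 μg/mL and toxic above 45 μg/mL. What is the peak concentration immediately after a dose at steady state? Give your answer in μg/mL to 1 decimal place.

τ/t½ = 23/46 ≈ 0.5, so fraction remaining f = (1/2)^(23/46) ≈ 0.7071.
At steady state, accumulation factor R = 1/(1 − e^(−kτ)) ≈ 3.4141.
Each bolus raises the concentration by D/Vd = 2480/175 ≈ 14.171 μg/mL.
Steady-state peak Cmax,ss = C₀·R ≈ 14.171 × 3.4141 ≈ 48.381 μg/mL.
Peak 48.4 μg/mL vs MTC 45 μg/mL: exceeds toxic threshold.

48.4 μg/mL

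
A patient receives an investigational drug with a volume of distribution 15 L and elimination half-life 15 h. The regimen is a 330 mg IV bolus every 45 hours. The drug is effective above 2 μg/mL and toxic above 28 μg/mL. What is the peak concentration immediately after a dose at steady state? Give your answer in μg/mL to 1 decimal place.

25.1 μg/mL

The dosing interval is 3 half-lives, so f = 2^(−3) = 0.125.
Accumulation ratio R = 1/(1 − f) = 1/0.875 = 8/7.
Single-dose peak C₀ = D/Vd = 330/15 = 22 μg/mL.
Steady-state peak Cmax,ss = C₀·R = 22 × 8/7 ≈ 25.143 μg/mL.
Peak 25.1 μg/mL vs MTC 28 μg/mL: below toxic threshold.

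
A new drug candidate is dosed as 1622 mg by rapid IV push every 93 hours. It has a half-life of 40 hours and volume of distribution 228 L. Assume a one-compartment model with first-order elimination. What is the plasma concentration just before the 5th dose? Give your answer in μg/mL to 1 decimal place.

1.8 μg/mL

f = (1/2)^(τ/t½) = (1/2)^(93/40) ≈ 0.1996.
C₀ = D/Vd = 1622/228 ≈ 7.114 μg/mL.
Before the 5th dose, 4 doses have been given. Superposition: Cmin = C₀·(f + f² + … + f^4).
≈ 7.114 × (0.1996 + 0.0398 + 0.0080 + 0.0016) ≈ 7.114 × 0.2490 ≈ 1.771 μg/mL.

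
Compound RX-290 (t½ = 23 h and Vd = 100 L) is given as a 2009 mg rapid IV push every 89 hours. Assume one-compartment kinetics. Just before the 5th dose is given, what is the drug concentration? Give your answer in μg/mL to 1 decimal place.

f = (1/2)^(τ/t½) = (1/2)^(89/23) ≈ 0.0684.
C₀ = D/Vd = 2009/100 ≈ 20.090 μg/mL.
Before the 5th dose, 4 doses have been given. Superposition: Cmin = C₀·(f + f² + … + f^4).
≈ 20.090 × (0.0684 + 0.0047 + 0.0003 + 0.0000) ≈ 20.090 × 0.0734 ≈ 1.475 μg/mL.

1.5 μg/mL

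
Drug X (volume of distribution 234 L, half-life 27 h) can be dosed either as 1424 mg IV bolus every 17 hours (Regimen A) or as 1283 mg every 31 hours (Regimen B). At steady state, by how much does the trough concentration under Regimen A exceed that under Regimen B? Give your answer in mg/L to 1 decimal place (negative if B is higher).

Regimen A: f = (1/2)^(17/27) ≈ 0.6463; Cmin,ss = (1424/234)·f/(1−f) ≈ 11.120 mg/L.
Regimen B: f = (1/2)^(31/27) ≈ 0.4512; Cmin,ss = (1283/234)·f/(1−f) ≈ 4.508 mg/L.
Difference ≈ 11.120 − 4.508 ≈ 6.612 mg/L.

6.6 mg/L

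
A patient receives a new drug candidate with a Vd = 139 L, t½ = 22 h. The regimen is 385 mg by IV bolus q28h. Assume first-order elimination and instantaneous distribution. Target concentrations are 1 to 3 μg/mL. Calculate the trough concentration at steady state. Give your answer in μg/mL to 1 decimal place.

k = ln2/t½ = ln2/22 ≈ 0.031507 h⁻¹; fraction remaining f = e^(−kτ) = e^(−0.031507×28) ≈ 0.4139.
At steady state, accumulation factor R = 1/(1 − e^(−kτ)) ≈ 1.7062.
Each bolus raises the concentration by D/Vd = 385/139 ≈ 2.770 μg/mL.
Cmax,ss = C₀/(1 − f) ≈ 2.770/0.5861 ≈ 4.726 μg/mL.
One interval later, Cmin,ss = Cmax,ss·e^(−kτ) ≈ 4.726 × 0.4139 ≈ 1.956 μg/mL.
Trough 2.0 μg/mL vs MEC 1 μg/mL: adequate.

2.0 μg/mL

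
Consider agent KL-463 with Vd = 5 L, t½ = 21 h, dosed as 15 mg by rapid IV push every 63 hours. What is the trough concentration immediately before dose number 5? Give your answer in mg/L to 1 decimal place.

f = (1/2)^(τ/t½) = (1/2)^(63/21) ≈ 0.1250.
C₀ = D/Vd = 15/5 ≈ 3.000 mg/L.
Before the 5th dose, 4 doses have been given. Superposition: Cmin = C₀·(f + f² + … + f^4).
≈ 3.000 × (0.1250 + 0.0156 + 0.0020 + 0.0002) ≈ 3.000 × 0.1428 ≈ 0.428 mg/L.

0.4 mg/L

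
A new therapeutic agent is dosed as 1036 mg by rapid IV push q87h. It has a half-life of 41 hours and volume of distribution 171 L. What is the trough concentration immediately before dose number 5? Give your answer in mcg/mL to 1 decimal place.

1.8 mcg/mL

f = (1/2)^(τ/t½) = (1/2)^(87/41) ≈ 0.2297.
C₀ = D/Vd = 1036/171 ≈ 6.058 mcg/mL.
Before the 5th dose, 4 doses have been given. Superposition: Cmin = C₀·(f + f² + … + f^4).
≈ 6.058 × (0.2297 + 0.0528 + 0.0121 + 0.0028) ≈ 6.058 × 0.2974 ≈ 1.802 mcg/mL.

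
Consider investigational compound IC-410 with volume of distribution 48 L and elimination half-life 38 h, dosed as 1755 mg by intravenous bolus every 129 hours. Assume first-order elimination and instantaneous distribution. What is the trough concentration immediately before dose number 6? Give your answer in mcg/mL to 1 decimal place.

3.8 mcg/mL

f = (1/2)^(τ/t½) = (1/2)^(129/38) ≈ 0.0951.
C₀ = D/Vd = 1755/48 ≈ 36.562 mcg/mL.
Before the 6th dose, 5 doses have been given. Superposition: Cmin = C₀·(f + f² + … + f^5).
≈ 36.562 × (0.0951 + 0.0090 + 0.0009 + 0.0001 + 0.0000) ≈ 36.562 × 0.1051 ≈ 3.843 mcg/mL.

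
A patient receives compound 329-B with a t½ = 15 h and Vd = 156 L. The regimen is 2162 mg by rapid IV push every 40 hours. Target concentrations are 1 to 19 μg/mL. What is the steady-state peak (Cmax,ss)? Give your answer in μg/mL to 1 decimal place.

Over one 40-h interval, 40/15 ≈ 2.6667 half-lives elapse, leaving f ≈ 0.1575 of each dose.
At steady state, accumulation factor R = 1/(1 − e^(−kτ)) ≈ 1.1869.
Each bolus raises the concentration by D/Vd = 2162/156 ≈ 13.859 μg/mL.
Steady-state peak Cmax,ss = C₀·R ≈ 13.859 × 1.1869 ≈ 16.449 μg/mL.
Peak 16.4 μg/mL vs MTC 19 μg/mL: below toxic threshold.

16.4 μg/mL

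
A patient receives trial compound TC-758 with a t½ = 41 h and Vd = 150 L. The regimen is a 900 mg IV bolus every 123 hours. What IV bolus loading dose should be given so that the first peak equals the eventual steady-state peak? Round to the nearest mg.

f = (1/2)^(123/41) ≈ 0.125000; accumulation ratio R = 1/(1−f) ≈ 1.14286.
Loading dose to hit Cmax,ss on first dose: D_load = D_maint·R ≈ 900 × 1.14286 ≈ 1028.57 mg.

1029 mg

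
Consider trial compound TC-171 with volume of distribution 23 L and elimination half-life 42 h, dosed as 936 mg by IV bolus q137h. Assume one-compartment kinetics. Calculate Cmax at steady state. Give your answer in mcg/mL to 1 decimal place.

Over one 137-h interval, 137/42 ≈ 3.2619 half-lives elapse, leaving f ≈ 0.1042 of each dose.
At steady state, accumulation factor R = 1/(1 − e^(−kτ)) ≈ 1.1163.
Single-dose peak C₀ = D/Vd = 936/23 ≈ 40.696 mcg/mL.
Cmax,ss = C₀/(1 − f) ≈ 40.696/0.8958 ≈ 45.430 mcg/mL.

45.4 mcg/mL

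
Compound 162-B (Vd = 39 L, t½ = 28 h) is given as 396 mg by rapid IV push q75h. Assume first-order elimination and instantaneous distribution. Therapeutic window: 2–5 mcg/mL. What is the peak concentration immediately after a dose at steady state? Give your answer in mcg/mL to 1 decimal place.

τ/t½ = 75/28 ≈ 2.6786, so fraction remaining f = (1/2)^(75/28) ≈ 0.1562.
At steady state, accumulation factor R = 1/(1 − e^(−kτ)) ≈ 1.1851.
Each bolus raises the concentration by D/Vd = 396/39 ≈ 10.154 mcg/mL.
Steady-state peak Cmax,ss = C₀·R ≈ 10.154 × 1.1851 ≈ 12.034 mcg/mL.
Peak 12.0 mcg/mL vs MTC 5 mcg/mL: exceeds toxic threshold.

12.0 mcg/mL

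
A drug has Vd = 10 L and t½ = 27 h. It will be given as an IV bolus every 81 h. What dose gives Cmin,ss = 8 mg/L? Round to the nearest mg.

560 mg

τ/t½ = 81/27 ≈ 3, so f = (1/2)^(81/27) ≈ 0.125000.
Cmin,ss = (D/Vd)·f/(1−f), so D = Cmin,ss·Vd·(1−f)/f.
D = 8 × 10 × (1−f)/f ≈ 8 × 10 × 7.00000 ≈ 560.00 mg.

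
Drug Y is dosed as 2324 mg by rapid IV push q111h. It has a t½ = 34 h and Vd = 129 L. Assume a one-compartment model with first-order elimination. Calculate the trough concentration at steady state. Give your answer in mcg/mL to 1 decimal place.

τ/t½ = 111/34 ≈ 3.2647, so fraction remaining f = (1/2)^(111/34) ≈ 0.1040.
Each bolus raises the concentration by D/Vd = 2324/129 ≈ 18.016 mcg/mL.
Steady-state trough Cmin,ss = C₀·f/(1−f) ≈ 18.016 × 0.1040/0.8960 ≈ 2.091 mcg/mL.

2.1 mcg/mL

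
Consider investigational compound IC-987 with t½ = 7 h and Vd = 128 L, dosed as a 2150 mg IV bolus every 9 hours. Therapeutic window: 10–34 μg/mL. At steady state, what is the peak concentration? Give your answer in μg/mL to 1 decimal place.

k = ln2/t½ = ln2/7 ≈ 0.099021 h⁻¹; fraction remaining f = e^(−kτ) = e^(−0.099021×9) ≈ 0.4102.
At steady state, accumulation factor R = 1/(1 − e^(−kτ)) ≈ 1.6955.
Single-dose peak C₀ = D/Vd = 2150/128 ≈ 16.797 μg/mL.
Cmax,ss = C₀/(1 − f) ≈ 16.797/0.5898 ≈ 28.479 μg/mL.
Peak 28.5 μg/mL vs MTC 34 μg/mL: below toxic threshold.

28.5 μg/mL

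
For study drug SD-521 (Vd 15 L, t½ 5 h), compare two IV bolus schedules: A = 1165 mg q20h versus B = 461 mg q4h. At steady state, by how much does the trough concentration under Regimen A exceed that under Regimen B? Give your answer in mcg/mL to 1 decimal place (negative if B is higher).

Regimen A: f = (1/2)^(20/5) ≈ 0.0625; Cmin,ss = (1165/15)·f/(1−f) ≈ 5.178 mcg/mL.
Regimen B: f = (1/2)^(4/5) ≈ 0.5743; Cmin,ss = (461/15)·f/(1−f) ≈ 41.461 mcg/mL.
Difference ≈ 5.178 − 41.461 ≈ -36.283 mcg/mL.

-36.3 mcg/mL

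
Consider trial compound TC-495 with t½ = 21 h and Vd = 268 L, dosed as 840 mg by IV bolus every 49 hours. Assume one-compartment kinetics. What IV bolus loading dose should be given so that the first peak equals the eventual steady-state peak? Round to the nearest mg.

1048 mg

f = (1/2)^(49/21) ≈ 0.198425; accumulation ratio R = 1/(1−f) ≈ 1.24754.
Loading dose to hit Cmax,ss on first dose: D_load = D_maint·R ≈ 840 × 1.24754 ≈ 1047.93 mg.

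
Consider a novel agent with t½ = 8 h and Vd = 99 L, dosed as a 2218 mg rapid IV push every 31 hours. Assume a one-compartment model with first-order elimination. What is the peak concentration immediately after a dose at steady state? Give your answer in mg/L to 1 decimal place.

24.0 mg/L

Over one 31-h interval, 31/8 ≈ 3.875 half-lives elapse, leaving f ≈ 0.0682 of each dose.
Accumulation ratio R = 1/(1 − f) ≈ 1/0.9318 ≈ 1.0732.
Single-dose peak C₀ = D/Vd = 2218/99 ≈ 22.404 mg/L.
Cmax,ss = C₀/(1 − f) ≈ 22.404/0.9318 ≈ 24.044 mg/L.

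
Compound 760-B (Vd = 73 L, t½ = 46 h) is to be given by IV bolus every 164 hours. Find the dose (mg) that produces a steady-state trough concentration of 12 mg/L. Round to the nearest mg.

τ/t½ = 164/46 ≈ 3.5652, so f = (1/2)^(164/46) ≈ 0.084482.
Cmin,ss = (D/Vd)·f/(1−f), so D = Cmin,ss·Vd·(1−f)/f.
D = 12 × 73 × (1−f)/f ≈ 12 × 73 × 10.83684 ≈ 9493.07 mg.

9493 mg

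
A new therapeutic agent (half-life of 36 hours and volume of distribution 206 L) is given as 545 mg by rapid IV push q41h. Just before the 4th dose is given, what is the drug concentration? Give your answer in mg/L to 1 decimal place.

f = (1/2)^(τ/t½) = (1/2)^(41/36) ≈ 0.4541.
C₀ = D/Vd = 545/206 ≈ 2.646 mg/L.
Before the 4th dose, 3 doses have been given. Superposition: Cmin = C₀·(f + f² + … + f^3).
≈ 2.646 × (0.4541 + 0.2062 + 0.0936) ≈ 2.646 × 0.7539 ≈ 1.995 mg/L.

2.0 mg/L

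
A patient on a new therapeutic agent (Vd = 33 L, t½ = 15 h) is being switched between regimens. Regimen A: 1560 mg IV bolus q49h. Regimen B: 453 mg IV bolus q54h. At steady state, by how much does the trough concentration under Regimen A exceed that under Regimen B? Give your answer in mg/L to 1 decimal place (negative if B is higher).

4.2 mg/L

Regimen A: f = (1/2)^(49/15) ≈ 0.1039; Cmin,ss = (1560/33)·f/(1−f) ≈ 5.481 mg/L.
Regimen B: f = (1/2)^(54/15) ≈ 0.0825; Cmin,ss = (453/33)·f/(1−f) ≈ 1.234 mg/L.
Difference ≈ 5.481 − 1.234 ≈ 4.247 mg/L.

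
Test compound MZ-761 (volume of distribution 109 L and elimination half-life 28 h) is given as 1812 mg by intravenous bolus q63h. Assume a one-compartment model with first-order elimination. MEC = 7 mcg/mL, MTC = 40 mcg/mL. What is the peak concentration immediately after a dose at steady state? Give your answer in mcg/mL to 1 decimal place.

k = ln2/t½ = ln2/28 ≈ 0.024755 h⁻¹; fraction remaining f = e^(−kτ) = e^(−0.024755×63) ≈ 0.2102.
At steady state, accumulation factor R = 1/(1 − e^(−kτ)) ≈ 1.2661.
Each bolus raises the concentration by D/Vd = 1812/109 ≈ 16.624 mcg/mL.
Steady-state peak Cmax,ss = C₀·R ≈ 16.624 × 1.2661 ≈ 21.048 mcg/mL.
Peak 21.0 mcg/mL vs MTC 40 mcg/mL: below toxic threshold.

21.0 mcg/mL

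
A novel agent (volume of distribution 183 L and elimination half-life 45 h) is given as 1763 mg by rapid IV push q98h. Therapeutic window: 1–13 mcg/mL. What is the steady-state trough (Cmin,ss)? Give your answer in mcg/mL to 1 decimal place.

k = ln2/t½ = ln2/45 ≈ 0.015403 h⁻¹; fraction remaining f = e^(−kτ) = e^(−0.015403×98) ≈ 0.2210.
Single-dose peak C₀ = D/Vd = 1763/183 ≈ 9.634 mcg/mL.
Steady-state trough Cmin,ss = C₀·f/(1−f) ≈ 9.634 × 0.2210/0.7790 ≈ 2.733 mcg/mL.
Trough 2.7 mcg/mL vs MEC 1 mcg/mL: adequate.

2.7 mcg/mL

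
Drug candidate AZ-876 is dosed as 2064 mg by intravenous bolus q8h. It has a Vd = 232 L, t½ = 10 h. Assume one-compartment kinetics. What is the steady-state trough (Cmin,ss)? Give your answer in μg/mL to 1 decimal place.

12.0 μg/mL

τ/t½ = 8/10 ≈ 0.8, so fraction remaining f = (1/2)^(8/10) ≈ 0.5743.
Each bolus raises the concentration by D/Vd = 2064/232 ≈ 8.897 μg/mL.
Steady-state trough Cmin,ss = C₀·f/(1−f) ≈ 8.897 × 0.5743/0.4257 ≈ 12.003 μg/mL.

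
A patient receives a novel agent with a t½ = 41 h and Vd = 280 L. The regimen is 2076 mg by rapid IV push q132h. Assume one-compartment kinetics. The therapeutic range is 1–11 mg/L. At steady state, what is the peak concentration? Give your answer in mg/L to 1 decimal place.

τ/t½ = 132/41 ≈ 3.2195, so fraction remaining f = (1/2)^(132/41) ≈ 0.1074.
At steady state, accumulation factor R = 1/(1 − e^(−kτ)) ≈ 1.1203.
Single-dose peak C₀ = D/Vd = 2076/280 ≈ 7.414 mg/L.
Steady-state peak Cmax,ss = C₀·R ≈ 7.414 × 1.1203 ≈ 8.306 mg/L.
Peak 8.3 mg/L vs MTC 11 mg/L: below toxic threshold.

8.3 mg/L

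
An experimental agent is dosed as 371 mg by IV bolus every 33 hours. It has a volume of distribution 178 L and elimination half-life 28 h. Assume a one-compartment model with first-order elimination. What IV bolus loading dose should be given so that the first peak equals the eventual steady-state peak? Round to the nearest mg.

f = (1/2)^(33/28) ≈ 0.441789; accumulation ratio R = 1/(1−f) ≈ 1.79144.
Loading dose to hit Cmax,ss on first dose: D_load = D_maint·R ≈ 371 × 1.79144 ≈ 664.62 mg.

665 mg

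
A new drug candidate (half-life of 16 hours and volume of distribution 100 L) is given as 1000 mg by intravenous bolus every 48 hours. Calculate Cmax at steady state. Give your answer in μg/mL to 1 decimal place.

The dosing interval is 3 half-lives, so f = 2^(−3) = 0.125.
Accumulation ratio R = 1/(1 − f) = 1/0.875 = 8/7.
Single-dose peak C₀ = D/Vd = 1000/100 = 10 μg/mL.
Steady-state peak Cmax,ss = C₀·R = 10 × 8/7 ≈ 11.429 μg/mL.

11.4 μg/mL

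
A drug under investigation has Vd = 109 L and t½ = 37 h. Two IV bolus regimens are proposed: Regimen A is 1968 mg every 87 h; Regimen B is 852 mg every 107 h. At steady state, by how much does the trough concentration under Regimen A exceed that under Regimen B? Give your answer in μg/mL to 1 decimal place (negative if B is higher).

3.2 μg/mL

Regimen A: f = (1/2)^(87/37) ≈ 0.1960; Cmin,ss = (1968/109)·f/(1−f) ≈ 4.401 μg/mL.
Regimen B: f = (1/2)^(107/37) ≈ 0.1347; Cmin,ss = (852/109)·f/(1−f) ≈ 1.217 μg/mL.
Difference ≈ 4.401 − 1.217 ≈ 3.184 μg/mL.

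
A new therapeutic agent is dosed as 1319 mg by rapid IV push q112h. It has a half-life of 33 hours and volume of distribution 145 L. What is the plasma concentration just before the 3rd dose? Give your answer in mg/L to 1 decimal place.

f = (1/2)^(τ/t½) = (1/2)^(112/33) ≈ 0.0951.
C₀ = D/Vd = 1319/145 ≈ 9.097 mg/L.
Before the 3rd dose, 2 doses have been given. Superposition: Cmin = C₀·(f + f²).
≈ 9.097 × (0.0951 + 0.0090) ≈ 9.097 × 0.1041 ≈ 0.947 mg/L.

0.9 mg/L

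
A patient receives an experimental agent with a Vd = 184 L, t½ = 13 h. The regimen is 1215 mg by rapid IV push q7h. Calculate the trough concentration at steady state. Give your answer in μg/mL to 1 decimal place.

k = ln2/t½ = ln2/13 ≈ 0.053319 h⁻¹; fraction remaining f = e^(−kτ) = e^(−0.053319×7) ≈ 0.6885.
At steady state, accumulation factor R = 1/(1 − e^(−kτ)) ≈ 3.2103.
Single-dose peak C₀ = D/Vd = 1215/184 ≈ 6.603 μg/mL.
Cmax,ss = C₀/(1 − f) ≈ 6.603/0.3115 ≈ 21.197 μg/mL.
One interval later, Cmin,ss = Cmax,ss·e^(−kτ) ≈ 21.197 × 0.6885 ≈ 14.594 μg/mL.

14.6 μg/mL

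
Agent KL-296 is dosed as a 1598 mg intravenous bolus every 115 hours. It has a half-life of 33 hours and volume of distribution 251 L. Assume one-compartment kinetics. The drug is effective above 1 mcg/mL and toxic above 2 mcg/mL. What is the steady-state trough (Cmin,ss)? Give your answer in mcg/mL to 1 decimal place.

0.6 mcg/mL

τ/t½ = 115/33 ≈ 3.4848, so fraction remaining f = (1/2)^(115/33) ≈ 0.0893.
At steady state, accumulation factor R = 1/(1 − e^(−kτ)) ≈ 1.0981.
Each bolus raises the concentration by D/Vd = 1598/251 ≈ 6.367 mcg/mL.
Steady-state peak Cmax,ss = C₀·R ≈ 6.367 × 1.0981 ≈ 6.992 mcg/mL.
One interval later, Cmin,ss = Cmax,ss·e^(−kτ) ≈ 6.992 × 0.0893 ≈ 0.624 mcg/mL.
Trough 0.6 mcg/mL vs MEC 1 mcg/mL: subtherapeutic.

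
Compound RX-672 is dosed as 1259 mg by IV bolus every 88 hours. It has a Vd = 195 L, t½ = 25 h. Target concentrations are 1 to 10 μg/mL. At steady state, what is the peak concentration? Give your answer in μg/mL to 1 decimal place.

7.1 μg/mL

k = ln2/t½ = ln2/25 ≈ 0.027726 h⁻¹; fraction remaining f = e^(−kτ) = e^(−0.027726×88) ≈ 0.0872.
At steady state, accumulation factor R = 1/(1 − e^(−kτ)) ≈ 1.0955.
Single-dose peak C₀ = D/Vd = 1259/195 ≈ 6.456 μg/mL.
Steady-state peak Cmax,ss = C₀·R ≈ 6.456 × 1.0955 ≈ 7.073 μg/mL.
Peak 7.1 μg/mL vs MTC 10 μg/mL: below toxic threshold.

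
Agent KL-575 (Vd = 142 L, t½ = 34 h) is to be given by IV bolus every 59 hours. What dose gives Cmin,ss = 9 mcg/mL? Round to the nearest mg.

2977 mg

τ/t½ = 59/34 ≈ 1.7353, so f = (1/2)^(59/34) ≈ 0.300348.
Cmin,ss = (D/Vd)·f/(1−f), so D = Cmin,ss·Vd·(1−f)/f.
D = 9 × 142 × (1−f)/f ≈ 9 × 142 × 2.32947 ≈ 2977.06 mg.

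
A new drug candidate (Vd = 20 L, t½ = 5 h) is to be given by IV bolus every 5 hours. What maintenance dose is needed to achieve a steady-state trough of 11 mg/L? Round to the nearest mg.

220 mg

τ/t½ = 5/5 ≈ 1, so f = (1/2)^(5/5) ≈ 0.500000.
Cmin,ss = (D/Vd)·f/(1−f), so D = Cmin,ss·Vd·(1−f)/f.
D = 11 × 20 × (1−f)/f ≈ 11 × 20 × 1.00000 ≈ 220.00 mg.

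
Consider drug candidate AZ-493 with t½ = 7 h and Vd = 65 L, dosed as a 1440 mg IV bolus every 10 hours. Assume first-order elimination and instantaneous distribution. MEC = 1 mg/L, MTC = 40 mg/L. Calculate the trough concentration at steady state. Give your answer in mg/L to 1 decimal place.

13.1 mg/L

τ/t½ = 10/7 ≈ 1.4286, so fraction remaining f = (1/2)^(10/7) ≈ 0.3715.
Accumulation ratio R = 1/(1 − f) ≈ 1/0.6285 ≈ 1.5911.
Each bolus raises the concentration by D/Vd = 1440/65 ≈ 22.154 mg/L.
Steady-state peak Cmax,ss = C₀·R ≈ 22.154 × 1.5911 ≈ 35.249 mg/L.
Steady-state trough Cmin,ss = Cmax,ss·f ≈ 35.249 × 0.3715 ≈ 13.095 mg/L.
Trough 13.1 mg/L vs MEC 1 mg/L: adequate.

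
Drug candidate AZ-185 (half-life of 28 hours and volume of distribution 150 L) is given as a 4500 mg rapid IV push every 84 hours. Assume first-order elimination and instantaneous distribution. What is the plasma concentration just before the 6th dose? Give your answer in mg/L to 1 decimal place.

4.3 mg/L

f = (1/2)^(τ/t½) = (1/2)^(84/28) ≈ 0.1250.
C₀ = D/Vd = 4500/150 ≈ 30.000 mg/L.
Before the 6th dose, 5 doses have been given. Superposition: Cmin = C₀·(f + f² + … + f^5).
≈ 30.000 × (0.1250 + 0.0156 + 0.0020 + 0.0002 + 0.0000) ≈ 30.000 × 0.1428 ≈ 4.284 mg/L.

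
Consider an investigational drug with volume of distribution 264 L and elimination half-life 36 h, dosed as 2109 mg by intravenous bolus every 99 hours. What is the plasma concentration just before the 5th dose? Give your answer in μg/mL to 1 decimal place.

1.4 μg/mL

f = (1/2)^(τ/t½) = (1/2)^(99/36) ≈ 0.1487.
C₀ = D/Vd = 2109/264 ≈ 7.989 μg/mL.
Before the 5th dose, 4 doses have been given. Superposition: Cmin = C₀·(f + f² + … + f^4).
≈ 7.989 × (0.1487 + 0.0221 + 0.0033 + 0.0005) ≈ 7.989 × 0.1746 ≈ 1.395 μg/mL.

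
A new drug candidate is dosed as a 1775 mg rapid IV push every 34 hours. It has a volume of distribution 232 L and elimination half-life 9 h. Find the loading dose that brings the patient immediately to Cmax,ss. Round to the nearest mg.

f = (1/2)^(34/9) ≈ 0.072908; accumulation ratio R = 1/(1−f) ≈ 1.07864.
Loading dose to hit Cmax,ss on first dose: D_load = D_maint·R ≈ 1775 × 1.07864 ≈ 1914.59 mg.

1915 mg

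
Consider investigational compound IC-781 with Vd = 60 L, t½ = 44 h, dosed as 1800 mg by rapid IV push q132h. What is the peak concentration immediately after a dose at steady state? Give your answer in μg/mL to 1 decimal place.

τ = 132 h = 3 half-lives, so f = (1/2)^3 = 0.125.
Accumulation ratio R = 1/(1 − f) = 1/0.875 = 8/7.
Single-dose peak C₀ = D/Vd = 1800/60 = 30 μg/mL.
Steady-state peak Cmax,ss = C₀·R = 30 × 8/7 ≈ 34.286 μg/mL.

34.3 μg/mL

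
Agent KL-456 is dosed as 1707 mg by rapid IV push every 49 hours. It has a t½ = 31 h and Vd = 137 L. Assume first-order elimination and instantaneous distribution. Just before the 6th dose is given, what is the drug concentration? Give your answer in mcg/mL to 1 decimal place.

f = (1/2)^(τ/t½) = (1/2)^(49/31) ≈ 0.3343.
C₀ = D/Vd = 1707/137 ≈ 12.460 mcg/mL.
Before the 6th dose, 5 doses have been given. Superposition: Cmin = C₀·(f + f² + … + f^5).
≈ 12.460 × (0.3343 + 0.1118 + 0.0374 + 0.0125 + 0.0042) ≈ 12.460 × 0.5002 ≈ 6.232 mcg/mL.

6.2 mcg/mL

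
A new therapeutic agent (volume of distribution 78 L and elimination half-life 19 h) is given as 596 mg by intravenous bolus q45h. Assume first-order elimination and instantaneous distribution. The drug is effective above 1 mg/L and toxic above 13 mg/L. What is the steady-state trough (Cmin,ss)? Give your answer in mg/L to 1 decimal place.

τ/t½ = 45/19 ≈ 2.3684, so fraction remaining f = (1/2)^(45/19) ≈ 0.1937.
Accumulation ratio R = 1/(1 − f) ≈ 1/0.8063 ≈ 1.2402.
Single-dose peak C₀ = D/Vd = 596/78 ≈ 7.641 mg/L.
Cmax,ss = C₀/(1 − f) ≈ 7.641/0.8063 ≈ 9.477 mg/L.
Steady-state trough Cmin,ss = Cmax,ss·f ≈ 9.477 × 0.1937 ≈ 1.836 mg/L.
Trough 1.8 mg/L vs MEC 1 mg/L: adequate.

1.8 mg/L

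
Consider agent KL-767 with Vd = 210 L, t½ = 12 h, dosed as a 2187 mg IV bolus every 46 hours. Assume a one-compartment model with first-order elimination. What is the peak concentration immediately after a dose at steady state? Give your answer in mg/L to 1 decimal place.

11.2 mg/L

τ/t½ = 46/12 ≈ 3.8333, so fraction remaining f = (1/2)^(46/12) ≈ 0.0702.
At steady state, accumulation factor R = 1/(1 − e^(−kτ)) ≈ 1.0755.
Each bolus raises the concentration by D/Vd = 2187/210 ≈ 10.414 mg/L.
Steady-state peak Cmax,ss = C₀·R ≈ 10.414 × 1.0755 ≈ 11.200 mg/L.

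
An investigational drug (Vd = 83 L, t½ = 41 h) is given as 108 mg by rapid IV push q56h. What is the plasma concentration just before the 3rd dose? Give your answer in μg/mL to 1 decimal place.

f = (1/2)^(τ/t½) = (1/2)^(56/41) ≈ 0.3880.
C₀ = D/Vd = 108/83 ≈ 1.301 μg/mL.
Before the 3rd dose, 2 doses have been given. Superposition: Cmin = C₀·(f + f²).
≈ 1.301 × (0.3880 + 0.1505) ≈ 1.301 × 0.5385 ≈ 0.701 μg/mL.

0.7 μg/mL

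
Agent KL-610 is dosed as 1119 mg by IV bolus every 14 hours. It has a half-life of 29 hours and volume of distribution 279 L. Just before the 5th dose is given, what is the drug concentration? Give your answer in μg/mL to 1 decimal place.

7.4 μg/mL

f = (1/2)^(τ/t½) = (1/2)^(14/29) ≈ 0.7156.
C₀ = D/Vd = 1119/279 ≈ 4.011 μg/mL.
Before the 5th dose, 4 doses have been given. Superposition: Cmin = C₀·(f + f² + … + f^4).
≈ 4.011 × (0.7156 + 0.5121 + 0.3664 + 0.2622) ≈ 4.011 × 1.8563 ≈ 7.446 μg/mL.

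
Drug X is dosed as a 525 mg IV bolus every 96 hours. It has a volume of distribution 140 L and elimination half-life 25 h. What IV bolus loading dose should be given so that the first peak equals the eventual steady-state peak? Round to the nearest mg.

564 mg

f = (1/2)^(96/25) ≈ 0.069830; accumulation ratio R = 1/(1−f) ≈ 1.07507.
Loading dose to hit Cmax,ss on first dose: D_load = D_maint·R ≈ 525 × 1.07507 ≈ 564.41 mg.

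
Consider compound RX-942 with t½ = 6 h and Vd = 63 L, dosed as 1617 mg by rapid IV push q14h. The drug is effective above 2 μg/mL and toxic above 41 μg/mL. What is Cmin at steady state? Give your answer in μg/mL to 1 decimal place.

6.4 μg/mL

k = ln2/t½ = ln2/6 ≈ 0.115525 h⁻¹; fraction remaining f = e^(−kτ) = e^(−0.115525×14) ≈ 0.1984.
Accumulation ratio R = 1/(1 − f) ≈ 1/0.8016 ≈ 1.2475.
Each bolus raises the concentration by D/Vd = 1617/63 ≈ 25.667 μg/mL.
Cmax,ss = C₀/(1 − f) ≈ 25.667/0.8016 ≈ 32.020 μg/mL.
Steady-state trough Cmin,ss = Cmax,ss·f ≈ 32.020 × 0.1984 ≈ 6.353 μg/mL.
Trough 6.4 μg/mL vs MEC 2 μg/mL: adequate.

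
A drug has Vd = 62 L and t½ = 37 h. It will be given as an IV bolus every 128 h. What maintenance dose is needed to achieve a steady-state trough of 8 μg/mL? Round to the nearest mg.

τ/t½ = 128/37 ≈ 3.4595, so f = (1/2)^(128/37) ≈ 0.090907.
Cmin,ss = (D/Vd)·f/(1−f), so D = Cmin,ss·Vd·(1−f)/f.
D = 8 × 62 × (1−f)/f ≈ 8 × 62 × 10.00025 ≈ 4960.12 mg.

4960 mg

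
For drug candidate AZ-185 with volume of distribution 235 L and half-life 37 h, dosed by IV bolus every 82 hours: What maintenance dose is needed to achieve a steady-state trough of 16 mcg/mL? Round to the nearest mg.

τ/t½ = 82/37 ≈ 2.2162, so f = (1/2)^(82/37) ≈ 0.215205.
Cmin,ss = (D/Vd)·f/(1−f), so D = Cmin,ss·Vd·(1−f)/f.
D = 16 × 235 × (1−f)/f ≈ 16 × 235 × 3.64673 ≈ 13711.70 mg.

13712 mg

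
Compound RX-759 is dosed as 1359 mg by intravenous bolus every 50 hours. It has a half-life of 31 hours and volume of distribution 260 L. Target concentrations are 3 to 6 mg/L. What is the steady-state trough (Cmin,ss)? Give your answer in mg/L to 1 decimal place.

Over one 50-h interval, 50/31 ≈ 1.6129 half-lives elapse, leaving f ≈ 0.3269 of each dose.
Accumulation ratio R = 1/(1 − f) ≈ 1/0.6731 ≈ 1.4857.
Single-dose peak C₀ = D/Vd = 1359/260 ≈ 5.227 mg/L.
Steady-state peak Cmax,ss = C₀·R ≈ 5.227 × 1.4857 ≈ 7.766 mg/L.
Steady-state trough Cmin,ss = Cmax,ss·f ≈ 7.766 × 0.3269 ≈ 2.539 mg/L.
Trough 2.5 mg/L vs MEC 3 mg/L: subtherapeutic.

2.5 mg/L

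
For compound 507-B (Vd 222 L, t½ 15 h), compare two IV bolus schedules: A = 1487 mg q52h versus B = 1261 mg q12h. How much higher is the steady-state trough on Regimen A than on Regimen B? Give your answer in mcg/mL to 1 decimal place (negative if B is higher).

Regimen A: f = (1/2)^(52/15) ≈ 0.0905; Cmin,ss = (1487/222)·f/(1−f) ≈ 0.667 mcg/mL.
Regimen B: f = (1/2)^(12/15) ≈ 0.5743; Cmin,ss = (1261/222)·f/(1−f) ≈ 7.663 mcg/mL.
Difference ≈ 0.667 − 7.663 ≈ -6.996 mcg/mL.

-7.0 mcg/mL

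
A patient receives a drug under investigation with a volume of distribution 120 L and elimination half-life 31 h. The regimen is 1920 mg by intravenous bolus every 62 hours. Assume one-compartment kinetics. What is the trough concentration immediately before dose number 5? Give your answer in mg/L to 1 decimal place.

5.3 mg/L

f = (1/2)^(τ/t½) = (1/2)^(62/31) ≈ 0.2500.
C₀ = D/Vd = 1920/120 ≈ 16.000 mg/L.
Before the 5th dose, 4 doses have been given. Superposition: Cmin = C₀·(f + f² + … + f^4).
≈ 16.000 × (0.2500 + 0.0625 + 0.0156 + 0.0039) ≈ 16.000 × 0.3320 ≈ 5.312 mg/L.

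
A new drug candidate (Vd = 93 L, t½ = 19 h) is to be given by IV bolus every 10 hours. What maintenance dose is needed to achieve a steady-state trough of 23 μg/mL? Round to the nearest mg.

τ/t½ = 10/19 ≈ 0.52632, so f = (1/2)^(10/19) ≈ 0.694326.
Cmin,ss = (D/Vd)·f/(1−f), so D = Cmin,ss·Vd·(1−f)/f.
D = 23 × 93 × (1−f)/f ≈ 23 × 93 × 0.44025 ≈ 941.69 mg.

942 mg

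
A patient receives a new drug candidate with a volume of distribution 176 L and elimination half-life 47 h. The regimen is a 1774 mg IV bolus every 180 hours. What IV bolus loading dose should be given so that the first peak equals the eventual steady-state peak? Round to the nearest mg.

1908 mg

f = (1/2)^(180/47) ≈ 0.070327; accumulation ratio R = 1/(1−f) ≈ 1.07565.
Loading dose to hit Cmax,ss on first dose: D_load = D_maint·R ≈ 1774 × 1.07565 ≈ 1908.20 mg.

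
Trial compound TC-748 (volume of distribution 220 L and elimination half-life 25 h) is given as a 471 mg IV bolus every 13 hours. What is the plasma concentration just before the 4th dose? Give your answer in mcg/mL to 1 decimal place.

f = (1/2)^(τ/t½) = (1/2)^(13/25) ≈ 0.6974.
C₀ = D/Vd = 471/220 ≈ 2.141 mcg/mL.
Before the 4th dose, 3 doses have been given. Superposition: Cmin = C₀·(f + f² + … + f^3).
≈ 2.141 × (0.6974 + 0.4864 + 0.3392) ≈ 2.141 × 1.5230 ≈ 3.261 mcg/mL.

3.3 mcg/mL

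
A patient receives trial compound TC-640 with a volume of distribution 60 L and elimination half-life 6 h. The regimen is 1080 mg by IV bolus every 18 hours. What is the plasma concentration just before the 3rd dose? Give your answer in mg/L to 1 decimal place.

f = (1/2)^(τ/t½) = (1/2)^(18/6) ≈ 0.1250.
C₀ = D/Vd = 1080/60 ≈ 18.000 mg/L.
Before the 3rd dose, 2 doses have been given. Superposition: Cmin = C₀·(f + f²).
≈ 18.000 × (0.1250 + 0.0156) ≈ 18.000 × 0.1406 ≈ 2.531 mg/L.

2.5 mg/L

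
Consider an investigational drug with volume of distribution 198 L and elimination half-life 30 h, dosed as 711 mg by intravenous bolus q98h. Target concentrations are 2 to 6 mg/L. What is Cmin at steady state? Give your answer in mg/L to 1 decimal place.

0.4 mg/L

τ/t½ = 98/30 ≈ 3.2667, so fraction remaining f = (1/2)^(98/30) ≈ 0.1039.
Single-dose peak C₀ = D/Vd = 711/198 ≈ 3.591 mg/L.
Steady-state trough Cmin,ss = C₀·f/(1−f) ≈ 3.591 × 0.1039/0.8961 ≈ 0.416 mg/L.
Trough 0.4 mg/L vs MEC 2 mg/L: subtherapeutic.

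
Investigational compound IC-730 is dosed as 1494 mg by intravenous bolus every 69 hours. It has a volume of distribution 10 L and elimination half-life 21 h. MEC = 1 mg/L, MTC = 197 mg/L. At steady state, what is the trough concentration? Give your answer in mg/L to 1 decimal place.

17.1 mg/L

Over one 69-h interval, 69/21 ≈ 3.2857 half-lives elapse, leaving f ≈ 0.1025 of each dose.
At steady state, accumulation factor R = 1/(1 − e^(−kτ)) ≈ 1.1142.
Single-dose peak C₀ = D/Vd = 1494/10 ≈ 149.400 mg/L.
Steady-state peak Cmax,ss = C₀·R ≈ 149.400 × 1.1142 ≈ 166.461 mg/L.
One interval later, Cmin,ss = Cmax,ss·e^(−kτ) ≈ 166.461 × 0.1025 ≈ 17.062 mg/L.
Trough 17.1 mg/L vs MEC 1 mg/L: adequate.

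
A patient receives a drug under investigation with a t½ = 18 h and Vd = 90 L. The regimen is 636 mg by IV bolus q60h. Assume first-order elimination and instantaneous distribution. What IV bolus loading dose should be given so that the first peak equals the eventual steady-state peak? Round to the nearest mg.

f = (1/2)^(60/18) ≈ 0.099213; accumulation ratio R = 1/(1−f) ≈ 1.11014.
Loading dose to hit Cmax,ss on first dose: D_load = D_maint·R ≈ 636 × 1.11014 ≈ 706.05 mg.

706 mg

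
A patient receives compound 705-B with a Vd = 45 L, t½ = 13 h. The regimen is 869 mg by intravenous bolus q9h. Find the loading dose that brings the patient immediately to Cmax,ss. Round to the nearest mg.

f = (1/2)^(9/13) ≈ 0.618863; accumulation ratio R = 1/(1−f) ≈ 2.62373.
Loading dose to hit Cmax,ss on first dose: D_load = D_maint·R ≈ 869 × 2.62373 ≈ 2280.02 mg.

2280 mg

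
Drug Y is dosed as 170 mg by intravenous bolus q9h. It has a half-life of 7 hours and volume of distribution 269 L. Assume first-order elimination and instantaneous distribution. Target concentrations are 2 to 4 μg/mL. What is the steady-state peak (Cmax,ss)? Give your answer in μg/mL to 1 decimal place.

τ/t½ = 9/7 ≈ 1.2857, so fraction remaining f = (1/2)^(9/7) ≈ 0.4102.
Accumulation ratio R = 1/(1 − f) ≈ 1/0.5898 ≈ 1.6955.
Single-dose peak C₀ = D/Vd = 170/269 ≈ 0.632 μg/mL.
Steady-state peak Cmax,ss = C₀·R ≈ 0.632 × 1.6955 ≈ 1.072 μg/mL.
Peak 1.1 μg/mL vs MTC 4 μg/mL: below toxic threshold.

1.1 μg/mL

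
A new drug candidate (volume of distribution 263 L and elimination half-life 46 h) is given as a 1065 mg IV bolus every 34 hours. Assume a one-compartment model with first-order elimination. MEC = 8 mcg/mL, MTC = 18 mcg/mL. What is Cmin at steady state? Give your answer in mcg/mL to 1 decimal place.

6.1 mcg/mL

τ/t½ = 34/46 ≈ 0.73913, so fraction remaining f = (1/2)^(34/46) ≈ 0.5991.
Single-dose peak C₀ = D/Vd = 1065/263 ≈ 4.049 mcg/mL.
Steady-state trough Cmin,ss = C₀·f/(1−f) ≈ 4.049 × 0.5991/0.4009 ≈ 6.051 mcg/mL.
Trough 6.1 mcg/mL vs MEC 8 mcg/mL: subtherapeutic.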